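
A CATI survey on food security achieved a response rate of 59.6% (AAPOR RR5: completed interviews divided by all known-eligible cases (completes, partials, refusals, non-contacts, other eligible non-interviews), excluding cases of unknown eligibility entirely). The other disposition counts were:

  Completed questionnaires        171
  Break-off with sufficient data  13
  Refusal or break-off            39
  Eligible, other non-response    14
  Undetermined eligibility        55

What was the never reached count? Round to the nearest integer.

50

RR5 = 171 / D = 0.596
D = 171 / 0.596 = 286.9
Other denominator terms total 237
never reached = 286.9 − 237 ≈ 50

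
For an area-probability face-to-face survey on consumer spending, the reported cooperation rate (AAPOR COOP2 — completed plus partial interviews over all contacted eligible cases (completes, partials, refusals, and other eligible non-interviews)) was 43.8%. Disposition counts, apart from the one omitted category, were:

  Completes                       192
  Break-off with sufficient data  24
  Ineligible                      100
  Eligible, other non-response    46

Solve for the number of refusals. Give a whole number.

Top = 192 + 24 = 216
COOP2 = 216 / D = 0.438
D = 216 / 0.438 = 493.2
Other denominator terms total 262
refusals = 493.2 − 262 ≈ 231

231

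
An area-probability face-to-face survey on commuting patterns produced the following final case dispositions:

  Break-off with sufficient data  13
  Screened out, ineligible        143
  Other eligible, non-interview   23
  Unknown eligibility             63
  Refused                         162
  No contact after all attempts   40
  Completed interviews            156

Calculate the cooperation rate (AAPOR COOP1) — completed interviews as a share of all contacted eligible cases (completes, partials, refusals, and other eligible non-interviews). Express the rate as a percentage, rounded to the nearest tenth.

Top = 156
Denominator = 156 + 13 + 162 + 23 = 354
COOP1 = 156 / 354 = 0.4407

44.1%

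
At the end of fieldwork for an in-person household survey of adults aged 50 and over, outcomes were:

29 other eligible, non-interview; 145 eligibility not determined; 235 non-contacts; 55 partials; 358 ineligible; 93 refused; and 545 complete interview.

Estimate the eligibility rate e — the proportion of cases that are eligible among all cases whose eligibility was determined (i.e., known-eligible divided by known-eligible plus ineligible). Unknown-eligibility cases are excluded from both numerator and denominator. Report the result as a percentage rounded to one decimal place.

72.8%

Eligible (known) = 545 + 55 + 93 + 235 + 29 = 957
e = 957 / (957 + 358) = 957 / 1315 = 0.7278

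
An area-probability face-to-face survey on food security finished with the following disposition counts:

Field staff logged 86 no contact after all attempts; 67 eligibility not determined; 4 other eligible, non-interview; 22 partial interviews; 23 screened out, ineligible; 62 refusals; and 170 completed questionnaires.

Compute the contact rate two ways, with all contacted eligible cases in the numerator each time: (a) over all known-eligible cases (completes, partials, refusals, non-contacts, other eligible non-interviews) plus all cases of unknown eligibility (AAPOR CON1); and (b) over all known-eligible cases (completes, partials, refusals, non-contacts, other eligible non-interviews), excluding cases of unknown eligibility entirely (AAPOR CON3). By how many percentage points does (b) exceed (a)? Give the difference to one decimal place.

12.2

Num: 170 + 22 + 62 + 4 = 258
Denominator: 170 + 22 + 62 + 86 + 4 + 67 = 411
CON1 = 258 / 411 = 0.6277
Denominator: 170 + 22 + 62 + 86 + 4 = 344
CON3 = 258 / 344 = 0.7500
Difference = 75.00 − 62.77 = 12.23 percentage points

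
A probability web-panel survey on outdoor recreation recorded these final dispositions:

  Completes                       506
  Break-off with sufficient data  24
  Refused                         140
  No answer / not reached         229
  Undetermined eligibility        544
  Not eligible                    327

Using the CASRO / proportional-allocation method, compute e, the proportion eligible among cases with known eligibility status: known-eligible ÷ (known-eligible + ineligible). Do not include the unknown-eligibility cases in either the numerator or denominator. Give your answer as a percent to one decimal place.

Known eligible: 506 + 24 + 140 + 229 = 899
e = 899 / (899 + 327) = 899 / 1226 = 0.7333

73.3%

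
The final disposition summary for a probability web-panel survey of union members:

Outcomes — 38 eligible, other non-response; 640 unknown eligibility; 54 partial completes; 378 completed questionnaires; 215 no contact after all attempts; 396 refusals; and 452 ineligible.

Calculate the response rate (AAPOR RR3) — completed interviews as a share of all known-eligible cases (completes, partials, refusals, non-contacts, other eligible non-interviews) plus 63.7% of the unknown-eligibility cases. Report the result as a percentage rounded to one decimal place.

25.4%

Num = 378
Eligible (known) = 378 + 54 + 396 + 215 + 38 = 1081
Estimated eligible among unknowns = 0.6370 × 640 = 407.68
Denominator = 1081 + 407.68 = 1488.68
RR3 = 378 / 1488.68 = 0.2539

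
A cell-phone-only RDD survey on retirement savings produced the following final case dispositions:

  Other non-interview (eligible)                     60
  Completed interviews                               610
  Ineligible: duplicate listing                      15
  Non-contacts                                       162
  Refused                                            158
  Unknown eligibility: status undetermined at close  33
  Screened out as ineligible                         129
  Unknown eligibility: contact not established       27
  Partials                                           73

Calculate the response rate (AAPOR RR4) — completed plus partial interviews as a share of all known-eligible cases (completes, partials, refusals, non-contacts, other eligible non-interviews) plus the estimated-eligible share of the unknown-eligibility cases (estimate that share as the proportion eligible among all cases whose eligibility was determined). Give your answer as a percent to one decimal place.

61.2%

Unknown if eligible = 27 + 33 = 60
Not eligible = 129 + 15 = 144
Top: 610 + 73 = 683
Eligible (known): 610 + 73 + 158 + 162 + 60 = 1063
e = 1063 / (1063 + 144) = 1063 / 1207 = 0.8807
Estimated eligible among unknowns: 0.8807 × 60 = 52.84
Denom: 1063 + 52.84 = 1115.84
RR4 = 683 / 1115.84 = 0.6121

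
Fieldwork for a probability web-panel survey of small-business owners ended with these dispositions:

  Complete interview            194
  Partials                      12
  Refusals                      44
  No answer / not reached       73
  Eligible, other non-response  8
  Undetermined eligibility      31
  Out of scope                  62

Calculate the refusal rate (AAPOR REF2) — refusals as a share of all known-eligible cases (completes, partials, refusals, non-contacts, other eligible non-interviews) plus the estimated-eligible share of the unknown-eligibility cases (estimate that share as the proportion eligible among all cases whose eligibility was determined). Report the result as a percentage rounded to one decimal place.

12.3%

Top = 44
Eligible (known) = 194 + 12 + 44 + 73 + 8 = 331
e = 331 / (331 + 62) = 331 / 393 = 0.8422
Eligible share of unknowns = 0.8422 × 31 = 26.11
Base = 331 + 26.11 = 357.11
REF2 = 44 / 357.11 = 0.1232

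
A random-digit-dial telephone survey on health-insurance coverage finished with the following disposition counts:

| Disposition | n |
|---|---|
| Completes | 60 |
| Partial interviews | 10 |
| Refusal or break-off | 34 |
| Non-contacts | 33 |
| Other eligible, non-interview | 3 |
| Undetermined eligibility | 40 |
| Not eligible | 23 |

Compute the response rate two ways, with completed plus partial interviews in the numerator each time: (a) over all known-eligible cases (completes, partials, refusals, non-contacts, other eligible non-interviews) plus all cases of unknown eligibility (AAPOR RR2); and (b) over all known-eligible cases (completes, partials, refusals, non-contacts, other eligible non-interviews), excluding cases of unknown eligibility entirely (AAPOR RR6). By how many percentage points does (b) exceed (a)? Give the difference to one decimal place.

Numerator → 60 + 10 = 70
Denominator → 60 + 10 + 34 + 33 + 3 + 40 = 180
RR2 = 70 / 180 = 0.3889
Denominator → 60 + 10 + 34 + 33 + 3 = 140
RR6 = 70 / 140 = 0.5000
Difference = 50.00 − 38.89 = 11.11 percentage points

11.1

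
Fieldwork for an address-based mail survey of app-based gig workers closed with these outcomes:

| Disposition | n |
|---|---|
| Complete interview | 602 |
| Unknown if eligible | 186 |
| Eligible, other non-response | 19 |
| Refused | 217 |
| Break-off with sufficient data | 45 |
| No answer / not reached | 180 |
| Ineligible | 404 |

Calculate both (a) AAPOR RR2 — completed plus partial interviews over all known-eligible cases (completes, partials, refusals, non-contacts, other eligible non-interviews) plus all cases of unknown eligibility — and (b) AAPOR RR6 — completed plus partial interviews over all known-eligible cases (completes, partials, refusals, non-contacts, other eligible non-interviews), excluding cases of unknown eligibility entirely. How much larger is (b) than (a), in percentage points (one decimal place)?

Num: 602 + 45 = 647
Denom: 602 + 45 + 217 + 180 + 19 + 186 = 1249
RR2 = 647 / 1249 = 0.5180
Denom: 602 + 45 + 217 + 180 + 19 = 1063
RR6 = 647 / 1063 = 0.6087
Difference = 60.87 − 51.80 = 9.07 percentage points

9.1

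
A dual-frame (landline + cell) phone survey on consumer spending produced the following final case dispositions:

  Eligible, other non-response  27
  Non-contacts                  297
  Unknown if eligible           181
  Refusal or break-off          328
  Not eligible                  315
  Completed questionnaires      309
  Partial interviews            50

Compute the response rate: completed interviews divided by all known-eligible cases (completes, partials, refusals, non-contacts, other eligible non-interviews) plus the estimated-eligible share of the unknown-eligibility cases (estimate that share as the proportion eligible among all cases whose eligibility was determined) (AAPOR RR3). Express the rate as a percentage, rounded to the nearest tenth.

26.9%

Top → 309
Known eligible → 309 + 50 + 328 + 297 + 27 = 1011
e = 1011 / (1011 + 315) = 1011 / 1326 = 0.7624
Eligible share of unknowns → 0.7624 × 181 = 137.99
Denom → 1011 + 137.99 = 1148.99
RR3 = 309 / 1148.99 = 0.2689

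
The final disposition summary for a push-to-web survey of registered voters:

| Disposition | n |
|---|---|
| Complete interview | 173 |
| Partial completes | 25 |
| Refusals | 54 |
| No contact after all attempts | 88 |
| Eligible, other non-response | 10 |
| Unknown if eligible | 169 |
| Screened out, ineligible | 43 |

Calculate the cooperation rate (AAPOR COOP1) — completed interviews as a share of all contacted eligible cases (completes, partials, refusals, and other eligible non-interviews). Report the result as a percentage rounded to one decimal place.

Top → 173
Denom → 173 + 25 + 54 + 10 = 262
COOP1 = 173 / 262 = 0.6603

66.0%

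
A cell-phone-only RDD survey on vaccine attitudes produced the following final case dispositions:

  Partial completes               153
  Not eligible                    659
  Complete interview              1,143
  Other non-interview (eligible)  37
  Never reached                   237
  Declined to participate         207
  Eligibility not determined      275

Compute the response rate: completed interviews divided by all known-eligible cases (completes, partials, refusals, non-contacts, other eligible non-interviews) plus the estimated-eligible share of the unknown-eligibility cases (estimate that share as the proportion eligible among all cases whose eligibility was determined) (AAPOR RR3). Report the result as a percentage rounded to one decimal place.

Numerator → 1143
Determined eligible → 1143 + 153 + 207 + 237 + 37 = 1777
e = 1777 / (1777 + 659) = 1777 / 2436 = 0.7295
Eligible share of unknowns → 0.7295 × 275 = 200.61
Denominator → 1777 + 200.61 = 1977.61
RR3 = 1143 / 1977.61 = 0.5780

57.8%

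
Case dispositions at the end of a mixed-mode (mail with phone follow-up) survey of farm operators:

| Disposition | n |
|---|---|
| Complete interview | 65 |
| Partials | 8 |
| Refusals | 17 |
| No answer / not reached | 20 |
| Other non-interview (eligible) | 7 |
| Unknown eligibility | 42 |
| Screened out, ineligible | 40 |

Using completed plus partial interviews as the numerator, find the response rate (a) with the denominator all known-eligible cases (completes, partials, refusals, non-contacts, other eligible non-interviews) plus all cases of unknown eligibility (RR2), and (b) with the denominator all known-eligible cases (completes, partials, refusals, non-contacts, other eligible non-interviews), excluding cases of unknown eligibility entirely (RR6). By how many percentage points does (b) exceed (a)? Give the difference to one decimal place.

Numerator → 65 + 8 = 73
Denominator → 65 + 8 + 17 + 20 + 7 + 42 = 159
RR2 = 73 / 159 = 0.4591
Denominator → 65 + 8 + 17 + 20 + 7 = 117
RR6 = 73 / 117 = 0.6239
Difference = 62.39 − 45.91 = 16.48 percentage points

16.5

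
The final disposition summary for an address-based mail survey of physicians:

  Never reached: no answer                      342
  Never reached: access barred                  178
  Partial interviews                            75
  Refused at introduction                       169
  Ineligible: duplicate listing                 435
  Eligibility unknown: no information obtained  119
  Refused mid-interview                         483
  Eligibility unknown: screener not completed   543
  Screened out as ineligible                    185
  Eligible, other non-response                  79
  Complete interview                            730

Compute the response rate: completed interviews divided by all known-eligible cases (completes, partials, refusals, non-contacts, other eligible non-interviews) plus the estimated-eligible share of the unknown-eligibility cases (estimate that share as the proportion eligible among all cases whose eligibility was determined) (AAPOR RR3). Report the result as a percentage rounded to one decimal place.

28.5%

Refusals = 169 + 483 = 652
No answer / not reached = 342 + 178 = 520
Eligibility not determined = 543 + 119 = 662
Not eligible = 185 + 435 = 620
Numerator = 730
Determined eligible = 730 + 75 + 652 + 520 + 79 = 2056
e = 2056 / (2056 + 620) = 2056 / 2676 = 0.7683
e × U = 0.7683 × 662 = 508.61
Denom = 2056 + 508.61 = 2564.61
RR3 = 730 / 2564.61 = 0.2846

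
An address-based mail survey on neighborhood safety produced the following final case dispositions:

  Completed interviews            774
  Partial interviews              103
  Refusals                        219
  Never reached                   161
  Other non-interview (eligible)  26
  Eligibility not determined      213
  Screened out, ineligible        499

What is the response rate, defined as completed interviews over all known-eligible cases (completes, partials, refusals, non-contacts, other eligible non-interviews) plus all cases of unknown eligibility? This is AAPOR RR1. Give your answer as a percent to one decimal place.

51.7%

Num: 774
Denominator: 774 + 103 + 219 + 161 + 26 + 213 = 1496
RR1 = 774 / 1496 = 0.5174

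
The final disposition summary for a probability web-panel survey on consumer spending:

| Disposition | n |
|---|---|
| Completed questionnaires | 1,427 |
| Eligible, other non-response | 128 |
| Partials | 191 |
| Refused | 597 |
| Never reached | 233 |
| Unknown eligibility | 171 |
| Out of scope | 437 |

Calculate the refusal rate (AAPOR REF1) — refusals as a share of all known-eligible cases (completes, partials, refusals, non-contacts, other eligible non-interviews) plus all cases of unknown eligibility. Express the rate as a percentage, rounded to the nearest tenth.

21.7%

Top = 597
Denominator = 1427 + 191 + 597 + 233 + 128 + 171 = 2747
REF1 = 597 / 2747 = 0.2173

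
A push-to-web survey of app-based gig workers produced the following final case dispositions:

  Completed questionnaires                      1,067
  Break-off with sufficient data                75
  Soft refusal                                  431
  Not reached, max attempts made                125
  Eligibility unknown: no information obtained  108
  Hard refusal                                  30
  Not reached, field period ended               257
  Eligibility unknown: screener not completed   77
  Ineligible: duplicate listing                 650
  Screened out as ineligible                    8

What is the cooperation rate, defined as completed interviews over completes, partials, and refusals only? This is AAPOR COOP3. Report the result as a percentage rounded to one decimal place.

66.6%

Refusals = 30 + 431 = 461
Non-contacts = 257 + 125 = 382
Undetermined eligibility = 77 + 108 = 185
Out of scope = 8 + 650 = 658
Top → 1067
Denominator → 1067 + 75 + 461 = 1603
COOP3 = 1067 / 1603 = 0.6656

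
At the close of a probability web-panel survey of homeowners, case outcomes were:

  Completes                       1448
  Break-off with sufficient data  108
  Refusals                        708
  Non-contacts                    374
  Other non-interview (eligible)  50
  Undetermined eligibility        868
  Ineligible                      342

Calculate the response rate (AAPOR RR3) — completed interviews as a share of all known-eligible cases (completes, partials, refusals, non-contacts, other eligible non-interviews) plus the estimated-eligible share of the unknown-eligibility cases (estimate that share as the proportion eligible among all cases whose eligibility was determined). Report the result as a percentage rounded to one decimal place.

41.9%

Num: 1448
Known eligible: 1448 + 108 + 708 + 374 + 50 = 2688
e = 2688 / (2688 + 342) = 2688 / 3030 = 0.8871
e × U: 0.8871 × 868 = 770.00
Base: 2688 + 770.00 = 3458.00
RR3 = 1448 / 3458.00 = 0.4187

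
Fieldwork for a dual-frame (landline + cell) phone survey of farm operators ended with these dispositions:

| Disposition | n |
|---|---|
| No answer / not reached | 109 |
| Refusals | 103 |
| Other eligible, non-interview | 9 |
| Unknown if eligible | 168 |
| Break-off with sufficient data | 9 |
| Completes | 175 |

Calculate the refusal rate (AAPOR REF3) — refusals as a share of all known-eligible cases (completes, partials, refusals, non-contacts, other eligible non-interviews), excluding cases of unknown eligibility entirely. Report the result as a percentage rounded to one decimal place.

25.4%

Numerator = 103
Denominator = 175 + 9 + 103 + 109 + 9 = 405
REF3 = 103 / 405 = 0.2543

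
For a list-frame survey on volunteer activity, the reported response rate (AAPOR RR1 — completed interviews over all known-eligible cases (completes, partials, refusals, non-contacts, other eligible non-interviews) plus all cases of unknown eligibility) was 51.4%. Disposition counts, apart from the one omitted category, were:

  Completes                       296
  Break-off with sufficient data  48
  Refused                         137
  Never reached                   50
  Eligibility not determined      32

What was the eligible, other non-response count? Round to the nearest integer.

RR1 = 296 / D = 0.514
D = 296 / 0.514 = 575.9
Other denominator terms total 563
eligible, other non-response = 575.9 − 563 ≈ 13

13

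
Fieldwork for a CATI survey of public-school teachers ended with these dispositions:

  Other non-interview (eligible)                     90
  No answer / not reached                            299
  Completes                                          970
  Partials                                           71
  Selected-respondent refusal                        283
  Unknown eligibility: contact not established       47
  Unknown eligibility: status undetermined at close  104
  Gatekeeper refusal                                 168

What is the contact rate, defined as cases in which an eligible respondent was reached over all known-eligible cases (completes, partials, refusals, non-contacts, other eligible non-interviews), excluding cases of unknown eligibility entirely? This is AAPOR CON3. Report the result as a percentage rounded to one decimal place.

84.1%

Refusals = 168 + 283 = 451
Unknown if eligible = 47 + 104 = 151
Num → 970 + 71 + 451 + 90 = 1582
Denom → 970 + 71 + 451 + 299 + 90 = 1881
CON3 = 1582 / 1881 = 0.8410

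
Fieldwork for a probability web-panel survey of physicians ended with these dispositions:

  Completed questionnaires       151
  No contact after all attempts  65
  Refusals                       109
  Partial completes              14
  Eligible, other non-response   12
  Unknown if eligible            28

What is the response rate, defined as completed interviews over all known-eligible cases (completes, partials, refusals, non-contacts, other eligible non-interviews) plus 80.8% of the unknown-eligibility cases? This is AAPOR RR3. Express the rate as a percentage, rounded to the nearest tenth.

Top: 151
Eligible (known): 151 + 14 + 109 + 65 + 12 = 351
Eligible share of unknowns: 0.8080 × 28 = 22.62
Base: 351 + 22.62 = 373.62
RR3 = 151 / 373.62 = 0.4042

40.4%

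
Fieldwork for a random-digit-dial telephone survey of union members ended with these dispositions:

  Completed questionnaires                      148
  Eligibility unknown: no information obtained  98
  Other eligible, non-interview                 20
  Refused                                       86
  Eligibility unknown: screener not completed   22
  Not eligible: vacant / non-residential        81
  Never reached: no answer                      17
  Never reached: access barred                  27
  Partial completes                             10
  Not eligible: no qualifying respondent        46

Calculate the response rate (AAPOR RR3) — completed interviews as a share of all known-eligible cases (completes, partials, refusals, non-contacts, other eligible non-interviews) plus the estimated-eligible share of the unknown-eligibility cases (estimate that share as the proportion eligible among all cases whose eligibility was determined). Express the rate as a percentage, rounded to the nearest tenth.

Non-contacts = 17 + 27 = 44
Undetermined eligibility = 22 + 98 = 120
Screened out, ineligible = 46 + 81 = 127
Top = 148
Known eligible = 148 + 10 + 86 + 44 + 20 = 308
e = 308 / (308 + 127) = 308 / 435 = 0.7080
Estimated eligible among unknowns = 0.7080 × 120 = 84.96
Denominator = 308 + 84.96 = 392.96
RR3 = 148 / 392.96 = 0.3766

37.7%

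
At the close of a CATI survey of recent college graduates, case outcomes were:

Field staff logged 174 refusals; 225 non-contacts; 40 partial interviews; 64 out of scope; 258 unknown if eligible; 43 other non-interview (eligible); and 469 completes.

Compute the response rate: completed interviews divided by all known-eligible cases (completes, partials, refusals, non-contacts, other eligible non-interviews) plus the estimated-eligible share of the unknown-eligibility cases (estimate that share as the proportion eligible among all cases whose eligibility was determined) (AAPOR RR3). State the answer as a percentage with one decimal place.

Numerator → 469
Determined eligible → 469 + 40 + 174 + 225 + 43 = 951
e = 951 / (951 + 64) = 951 / 1015 = 0.9369
Estimated eligible among unknowns → 0.9369 × 258 = 241.72
Denom → 951 + 241.72 = 1192.72
RR3 = 469 / 1192.72 = 0.3932

39.3%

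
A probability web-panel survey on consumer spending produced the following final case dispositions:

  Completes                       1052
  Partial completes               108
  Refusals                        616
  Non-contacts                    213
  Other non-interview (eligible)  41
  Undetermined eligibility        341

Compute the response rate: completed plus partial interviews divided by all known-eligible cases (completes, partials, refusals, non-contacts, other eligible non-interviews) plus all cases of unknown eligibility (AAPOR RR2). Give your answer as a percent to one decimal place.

Num: 1052 + 108 = 1160
Denom: 1052 + 108 + 616 + 213 + 41 + 341 = 2371
RR2 = 1160 / 2371 = 0.4892

48.9%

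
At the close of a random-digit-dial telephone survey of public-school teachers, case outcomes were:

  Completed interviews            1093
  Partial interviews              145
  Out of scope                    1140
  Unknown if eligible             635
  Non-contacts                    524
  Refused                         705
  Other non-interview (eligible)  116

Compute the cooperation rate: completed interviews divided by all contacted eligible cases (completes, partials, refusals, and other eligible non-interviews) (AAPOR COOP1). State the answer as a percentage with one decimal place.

Top → 1093
Base → 1093 + 145 + 705 + 116 = 2059
COOP1 = 1093 / 2059 = 0.5308

53.1%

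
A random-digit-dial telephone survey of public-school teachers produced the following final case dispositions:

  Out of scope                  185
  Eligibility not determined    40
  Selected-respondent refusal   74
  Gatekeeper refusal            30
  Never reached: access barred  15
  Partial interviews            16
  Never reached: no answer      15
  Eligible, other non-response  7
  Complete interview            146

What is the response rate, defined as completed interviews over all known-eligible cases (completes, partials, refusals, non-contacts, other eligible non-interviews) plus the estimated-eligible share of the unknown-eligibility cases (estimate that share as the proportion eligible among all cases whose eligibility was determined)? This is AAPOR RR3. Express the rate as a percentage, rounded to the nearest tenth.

Refused = 30 + 74 = 104
Never reached = 15 + 15 = 30
Num = 146
Known eligible = 146 + 16 + 104 + 30 + 7 = 303
e = 303 / (303 + 185) = 303 / 488 = 0.6209
Estimated eligible among unknowns = 0.6209 × 40 = 24.84
Base = 303 + 24.84 = 327.84
RR3 = 146 / 327.84 = 0.4453

44.5%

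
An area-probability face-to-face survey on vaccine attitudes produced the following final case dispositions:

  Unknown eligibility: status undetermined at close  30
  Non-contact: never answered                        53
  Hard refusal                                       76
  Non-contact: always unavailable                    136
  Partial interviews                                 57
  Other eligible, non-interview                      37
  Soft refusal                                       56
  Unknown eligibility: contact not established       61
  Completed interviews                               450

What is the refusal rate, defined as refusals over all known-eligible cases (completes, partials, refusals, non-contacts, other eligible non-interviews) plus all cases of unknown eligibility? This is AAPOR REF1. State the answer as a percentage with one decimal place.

13.8%

Refusals = 76 + 56 = 132
No answer / not reached = 53 + 136 = 189
Eligibility not determined = 61 + 30 = 91
Num = 132
Denominator = 450 + 57 + 132 + 189 + 37 + 91 = 956
REF1 = 132 / 956 = 0.1381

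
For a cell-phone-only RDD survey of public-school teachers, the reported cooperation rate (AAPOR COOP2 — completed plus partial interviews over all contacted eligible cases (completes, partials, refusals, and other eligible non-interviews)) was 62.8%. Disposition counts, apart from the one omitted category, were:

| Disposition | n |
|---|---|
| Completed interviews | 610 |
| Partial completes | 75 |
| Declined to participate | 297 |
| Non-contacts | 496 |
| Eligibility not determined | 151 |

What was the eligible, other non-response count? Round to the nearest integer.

109

Top = 610 + 75 = 685
COOP2 = 685 / D = 0.628
D = 685 / 0.628 = 1090.8
Remaining denominator categories sum to 982
eligible, other non-response = 1090.8 − 982 ≈ 109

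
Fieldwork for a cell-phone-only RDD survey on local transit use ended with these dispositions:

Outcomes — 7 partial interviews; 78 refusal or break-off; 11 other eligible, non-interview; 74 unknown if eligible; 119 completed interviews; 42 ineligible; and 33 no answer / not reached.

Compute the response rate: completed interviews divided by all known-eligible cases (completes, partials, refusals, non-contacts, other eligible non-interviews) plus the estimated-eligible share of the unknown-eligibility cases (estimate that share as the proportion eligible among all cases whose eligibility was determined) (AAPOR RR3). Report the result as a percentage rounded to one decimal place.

Top = 119
Known eligible = 119 + 7 + 78 + 33 + 11 = 248
e = 248 / (248 + 42) = 248 / 290 = 0.8552
Estimated eligible among unknowns = 0.8552 × 74 = 63.28
Denominator = 248 + 63.28 = 311.28
RR3 = 119 / 311.28 = 0.3823

38.2%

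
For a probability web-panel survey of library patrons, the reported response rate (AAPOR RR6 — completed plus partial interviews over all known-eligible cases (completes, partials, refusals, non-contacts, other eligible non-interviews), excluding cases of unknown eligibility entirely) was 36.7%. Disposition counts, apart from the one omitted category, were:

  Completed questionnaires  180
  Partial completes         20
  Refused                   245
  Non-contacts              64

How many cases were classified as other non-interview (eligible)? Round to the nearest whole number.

Num = 180 + 20 = 200
RR6 = 200 / D = 0.367
D = 200 / 0.367 = 545.0
Rest of base = 509
other non-interview (eligible) = 545.0 − 509 ≈ 36

36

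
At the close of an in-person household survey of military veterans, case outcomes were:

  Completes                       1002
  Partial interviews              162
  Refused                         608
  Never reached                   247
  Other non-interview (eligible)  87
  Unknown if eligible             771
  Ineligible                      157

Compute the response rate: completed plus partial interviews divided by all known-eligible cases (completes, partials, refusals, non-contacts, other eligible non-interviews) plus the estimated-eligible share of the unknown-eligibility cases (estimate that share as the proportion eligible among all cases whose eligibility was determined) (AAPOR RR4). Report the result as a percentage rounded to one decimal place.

Num = 1002 + 162 = 1164
Known eligible = 1002 + 162 + 608 + 247 + 87 = 2106
e = 2106 / (2106 + 157) = 2106 / 2263 = 0.9306
Estimated eligible among unknowns = 0.9306 × 771 = 717.49
Denominator = 2106 + 717.49 = 2823.49
RR4 = 1164 / 2823.49 = 0.4123

41.2%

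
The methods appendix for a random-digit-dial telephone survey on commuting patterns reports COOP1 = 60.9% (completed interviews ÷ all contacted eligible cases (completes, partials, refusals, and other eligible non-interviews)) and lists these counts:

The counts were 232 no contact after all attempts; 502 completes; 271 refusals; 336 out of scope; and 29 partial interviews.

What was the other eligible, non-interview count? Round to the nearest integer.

22

COOP1 = 502 / D = 0.609
D = 502 / 0.609 = 824.3
Rest of base = 802
other eligible, non-interview = 824.3 − 802 ≈ 22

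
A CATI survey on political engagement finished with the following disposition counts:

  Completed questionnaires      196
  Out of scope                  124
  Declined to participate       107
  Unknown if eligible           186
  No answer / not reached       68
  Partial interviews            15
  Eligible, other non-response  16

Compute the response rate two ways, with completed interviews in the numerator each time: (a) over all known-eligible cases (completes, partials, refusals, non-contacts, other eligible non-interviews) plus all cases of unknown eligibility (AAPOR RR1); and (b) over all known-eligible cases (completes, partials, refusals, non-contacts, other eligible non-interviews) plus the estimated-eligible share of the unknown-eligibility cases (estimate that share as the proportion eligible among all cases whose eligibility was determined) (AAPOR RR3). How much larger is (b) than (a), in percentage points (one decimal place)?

2.7

Numerator → 196
Denom → 196 + 15 + 107 + 68 + 16 + 186 = 588
RR1 = 196 / 588 = 0.3333
Eligible (known) → 196 + 15 + 107 + 68 + 16 = 402
e = 402 / (402 + 124) = 402 / 526 = 0.7643
e × U → 0.7643 × 186 = 142.16
Denom → 402 + 142.16 = 544.16
RR3 = 196 / 544.16 = 0.3602
Difference = 36.02 − 33.33 = 2.69 percentage points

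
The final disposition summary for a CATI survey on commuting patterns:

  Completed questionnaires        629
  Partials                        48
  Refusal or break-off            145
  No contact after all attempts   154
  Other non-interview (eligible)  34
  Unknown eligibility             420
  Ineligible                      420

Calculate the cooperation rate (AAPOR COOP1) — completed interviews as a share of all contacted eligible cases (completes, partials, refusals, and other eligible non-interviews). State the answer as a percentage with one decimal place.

73.5%

Numerator → 629
Base → 629 + 48 + 145 + 34 = 856
COOP1 = 629 / 856 = 0.7348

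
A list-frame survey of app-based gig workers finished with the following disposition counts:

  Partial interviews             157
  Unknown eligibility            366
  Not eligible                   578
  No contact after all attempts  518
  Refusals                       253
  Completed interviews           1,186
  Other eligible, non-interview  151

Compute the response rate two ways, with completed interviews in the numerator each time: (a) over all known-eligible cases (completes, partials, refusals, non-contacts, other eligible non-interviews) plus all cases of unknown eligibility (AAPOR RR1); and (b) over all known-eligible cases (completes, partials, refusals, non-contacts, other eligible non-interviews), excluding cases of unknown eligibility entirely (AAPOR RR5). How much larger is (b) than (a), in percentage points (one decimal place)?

Top = 1186
Denominator = 1186 + 157 + 253 + 518 + 151 + 366 = 2631
RR1 = 1186 / 2631 = 0.4508
Denominator = 1186 + 157 + 253 + 518 + 151 = 2265
RR5 = 1186 / 2265 = 0.5236
Difference = 52.36 − 45.08 = 7.28 percentage points

7.3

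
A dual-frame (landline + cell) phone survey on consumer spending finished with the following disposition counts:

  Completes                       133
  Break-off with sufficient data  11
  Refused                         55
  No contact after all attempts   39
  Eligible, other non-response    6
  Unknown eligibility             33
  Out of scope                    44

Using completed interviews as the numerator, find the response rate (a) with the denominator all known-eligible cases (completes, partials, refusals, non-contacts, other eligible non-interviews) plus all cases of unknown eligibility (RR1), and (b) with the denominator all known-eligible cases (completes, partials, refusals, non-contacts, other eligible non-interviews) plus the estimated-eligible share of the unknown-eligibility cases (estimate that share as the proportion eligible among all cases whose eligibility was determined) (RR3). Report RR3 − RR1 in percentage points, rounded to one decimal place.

Top → 133
Denominator → 133 + 11 + 55 + 39 + 6 + 33 = 277
RR1 = 133 / 277 = 0.4801
Determined eligible → 133 + 11 + 55 + 39 + 6 = 244
e = 244 / (244 + 44) = 244 / 288 = 0.8472
Eligible share of unknowns → 0.8472 × 33 = 27.96
Denominator → 244 + 27.96 = 271.96
RR3 = 133 / 271.96 = 0.4890
Difference = 48.90 − 48.01 = 0.89 percentage points

0.9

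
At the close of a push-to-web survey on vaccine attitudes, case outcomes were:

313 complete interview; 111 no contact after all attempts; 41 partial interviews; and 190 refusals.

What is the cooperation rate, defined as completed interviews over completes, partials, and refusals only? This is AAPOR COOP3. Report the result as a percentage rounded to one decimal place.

57.5%

Top → 313
Denom → 313 + 41 + 190 = 544
COOP3 = 313 / 544 = 0.5754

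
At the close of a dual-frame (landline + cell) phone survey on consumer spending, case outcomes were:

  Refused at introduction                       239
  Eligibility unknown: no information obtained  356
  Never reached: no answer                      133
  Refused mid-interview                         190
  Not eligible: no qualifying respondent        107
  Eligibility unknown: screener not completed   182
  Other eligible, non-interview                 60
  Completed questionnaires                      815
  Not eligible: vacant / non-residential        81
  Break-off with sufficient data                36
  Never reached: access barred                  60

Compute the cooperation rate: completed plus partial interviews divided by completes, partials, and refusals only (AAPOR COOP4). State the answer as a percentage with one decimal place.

Refusals = 239 + 190 = 429
Never reached = 133 + 60 = 193
Unknown eligibility = 182 + 356 = 538
Not eligible = 107 + 81 = 188
Numerator = 815 + 36 = 851
Base = 815 + 36 + 429 = 1280
COOP4 = 851 / 1280 = 0.6648

66.5%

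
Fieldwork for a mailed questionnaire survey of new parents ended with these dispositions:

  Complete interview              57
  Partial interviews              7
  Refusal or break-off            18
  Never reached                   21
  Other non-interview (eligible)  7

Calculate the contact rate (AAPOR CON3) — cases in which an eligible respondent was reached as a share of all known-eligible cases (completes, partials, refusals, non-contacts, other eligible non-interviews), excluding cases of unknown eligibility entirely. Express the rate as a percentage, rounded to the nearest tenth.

Numerator = 57 + 7 + 18 + 7 = 89
Base = 57 + 7 + 18 + 21 + 7 = 110
CON3 = 89 / 110 = 0.8091

80.9%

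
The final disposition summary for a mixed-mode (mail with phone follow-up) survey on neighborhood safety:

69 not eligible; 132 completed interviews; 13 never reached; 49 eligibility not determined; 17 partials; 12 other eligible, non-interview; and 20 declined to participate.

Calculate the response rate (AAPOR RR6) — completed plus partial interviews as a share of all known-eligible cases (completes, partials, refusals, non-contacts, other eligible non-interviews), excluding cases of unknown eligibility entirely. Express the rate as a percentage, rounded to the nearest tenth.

Top = 132 + 17 = 149
Denominator = 132 + 17 + 20 + 13 + 12 = 194
RR6 = 149 / 194 = 0.7680

76.8%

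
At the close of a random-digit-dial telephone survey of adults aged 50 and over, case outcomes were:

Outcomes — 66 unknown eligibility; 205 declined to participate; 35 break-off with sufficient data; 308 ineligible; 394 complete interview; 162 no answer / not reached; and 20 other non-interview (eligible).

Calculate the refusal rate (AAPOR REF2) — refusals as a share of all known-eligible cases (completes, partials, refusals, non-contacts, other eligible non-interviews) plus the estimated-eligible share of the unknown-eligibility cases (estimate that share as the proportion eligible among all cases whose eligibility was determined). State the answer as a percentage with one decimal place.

Numerator → 205
Known eligible → 394 + 35 + 205 + 162 + 20 = 816
e = 816 / (816 + 308) = 816 / 1124 = 0.7260
e × U → 0.7260 × 66 = 47.92
Denominator → 816 + 47.92 = 863.92
REF2 = 205 / 863.92 = 0.2373

23.7%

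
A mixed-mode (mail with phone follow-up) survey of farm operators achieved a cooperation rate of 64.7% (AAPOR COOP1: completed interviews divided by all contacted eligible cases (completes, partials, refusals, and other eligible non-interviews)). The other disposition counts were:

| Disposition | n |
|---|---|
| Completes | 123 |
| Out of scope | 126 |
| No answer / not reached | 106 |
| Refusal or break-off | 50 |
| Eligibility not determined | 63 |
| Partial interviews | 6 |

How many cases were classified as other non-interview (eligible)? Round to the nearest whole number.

11

COOP1 = 123 / D = 0.647
D = 123 / 0.647 = 190.1
Remaining denominator categories sum to 179
other non-interview (eligible) = 190.1 − 179 ≈ 11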